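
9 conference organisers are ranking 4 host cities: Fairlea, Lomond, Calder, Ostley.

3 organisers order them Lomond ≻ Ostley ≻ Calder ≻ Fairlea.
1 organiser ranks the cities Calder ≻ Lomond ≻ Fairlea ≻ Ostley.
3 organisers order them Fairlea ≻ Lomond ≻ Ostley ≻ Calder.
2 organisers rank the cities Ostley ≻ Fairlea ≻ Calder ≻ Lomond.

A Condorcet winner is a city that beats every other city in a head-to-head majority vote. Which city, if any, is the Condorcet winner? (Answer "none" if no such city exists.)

Head-to-head results (9 organisers):
Fairlea vs Lomond: Fairlea, 5–4.
Fairlea vs Calder: 3+2 = 5 for Fairlea, 4 for Calder — Fairlea by 5–4.
Fairlea vs Ostley: Fairlea preferred on 1+3 = 4 ballots; Ostley wins 5–4.
Lomond vs Calder: 3+3 = 6 for Lomond, 3 for Calder — Lomond by 6–3.
Lomond vs Ostley: Lomond preferred on 3+1+3 = 7 ballots; Lomond wins 7–2.
Calder vs Ostley: Calder preferred on 1 ballot; Ostley wins 8–1.
Each city drops at least one matchup (Fairlea loses to Ostley; Lomond loses to Fairlea; Calder loses to Fairlea; Ostley loses to Lomond); the cycle Fairlea beats Lomond beats Ostley beats Fairlea rules out a Condorcet winner.

none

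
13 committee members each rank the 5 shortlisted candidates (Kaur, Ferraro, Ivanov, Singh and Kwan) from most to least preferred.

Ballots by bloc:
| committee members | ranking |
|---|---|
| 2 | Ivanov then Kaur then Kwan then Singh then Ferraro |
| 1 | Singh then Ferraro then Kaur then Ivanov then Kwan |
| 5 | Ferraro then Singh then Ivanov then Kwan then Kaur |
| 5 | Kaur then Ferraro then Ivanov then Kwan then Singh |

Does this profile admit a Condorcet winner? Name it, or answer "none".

Head-to-head results (13 committee members):
Kaur vs Ferraro: Kaur wins 7–6.
Kaur vs Ivanov: 6 to 7, Ivanov.
Kaur–Singh: Kaur 7–6.
Kaur–Kwan: Kaur 8–5.
Ferraro vs Ivanov: Ferraro wins 11–2.
Ferraro vs Singh: 10 to 3, Ferraro.
Ferraro vs Kwan: Ferraro, 11–2.
Ivanov vs Singh: Ivanov, 7–6.
Ivanov vs Kwan: 13 to 0, Ivanov.
Singh vs Kwan: Kwan wins 7–6.
Every candidate loses at least once (Kaur loses to Ivanov; Ferraro loses to Kaur; Ivanov loses to Ferraro; Singh loses to Kaur; Kwan loses to Kaur). The majority relation contains the cycle Kaur → Ferraro → Ivanov → Kaur, so there is no Condorcet winner.

none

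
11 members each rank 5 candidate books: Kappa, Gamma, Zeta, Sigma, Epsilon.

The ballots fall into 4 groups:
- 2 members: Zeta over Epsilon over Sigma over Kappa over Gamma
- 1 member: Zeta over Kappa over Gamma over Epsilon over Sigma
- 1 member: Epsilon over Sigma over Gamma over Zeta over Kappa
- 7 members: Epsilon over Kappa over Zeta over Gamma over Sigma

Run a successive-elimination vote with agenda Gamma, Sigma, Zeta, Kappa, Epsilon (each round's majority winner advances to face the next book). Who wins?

Round 1: Gamma vs Sigma — 8–3, Gamma advances.
Round 2: Gamma vs Zeta — 1–10, Zeta advances.
Round 3: Zeta vs Kappa — 4–7, Kappa advances.
Round 4: Kappa vs Epsilon — 1–10, Epsilon advances.
The agenda winner is Epsilon.

Epsilon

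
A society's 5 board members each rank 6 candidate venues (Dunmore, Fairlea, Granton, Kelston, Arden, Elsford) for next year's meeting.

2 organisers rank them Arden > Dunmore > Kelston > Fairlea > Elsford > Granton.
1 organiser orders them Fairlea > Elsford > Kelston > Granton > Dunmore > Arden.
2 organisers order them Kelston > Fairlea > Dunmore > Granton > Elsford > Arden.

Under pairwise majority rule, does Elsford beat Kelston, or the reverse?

Kelston

Ballots ranking Elsford above Kelston: 1.
Ballots ranking Kelston above Elsford: 5 − 1 = 4.
Kelston wins the head-to-head 4–1.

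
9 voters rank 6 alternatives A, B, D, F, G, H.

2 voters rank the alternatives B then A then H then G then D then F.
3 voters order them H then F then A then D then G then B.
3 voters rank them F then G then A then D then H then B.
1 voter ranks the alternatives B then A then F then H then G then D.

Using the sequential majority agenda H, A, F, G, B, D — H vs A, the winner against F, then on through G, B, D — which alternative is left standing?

Round 1: H vs A — 3–6, A advances.
Round 2: A vs F — 3–6, F advances.
Round 3: F vs G — 7–2, F advances.
Round 4: F vs B — 6–3, F advances.
Round 5: F vs D — 7–2, F advances.
F survives the agenda.

F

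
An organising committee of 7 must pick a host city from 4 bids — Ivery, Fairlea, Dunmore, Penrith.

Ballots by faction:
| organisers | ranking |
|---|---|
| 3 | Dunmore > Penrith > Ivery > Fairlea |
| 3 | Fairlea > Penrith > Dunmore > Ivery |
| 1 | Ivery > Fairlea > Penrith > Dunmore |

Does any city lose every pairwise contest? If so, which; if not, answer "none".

Pairwise majorities:
Ivery vs Fairlea: Ivery is ranked higher on 3+1 = 4 ballots, Fairlea on 3. Ivery wins 4–3.
Ivery vs Dunmore: Ivery preferred on 1 ballot; Dunmore wins 6–1.
Ivery vs Penrith: Penrith wins 6–1.
Fairlea vs Dunmore: Fairlea preferred on 3+1 = 4 ballots; Fairlea wins 4–3.
Fairlea vs Penrith: Fairlea is ranked higher on 3+1 = 4 ballots, Penrith on 3. Fairlea wins 4–3.
Dunmore vs Penrith: Penrith, 4–3.
Every city wins at least one matchup (Ivery beats Fairlea; Fairlea beats Dunmore; Dunmore beats Ivery; Penrith beats Ivery), so there is no Condorcet loser.

none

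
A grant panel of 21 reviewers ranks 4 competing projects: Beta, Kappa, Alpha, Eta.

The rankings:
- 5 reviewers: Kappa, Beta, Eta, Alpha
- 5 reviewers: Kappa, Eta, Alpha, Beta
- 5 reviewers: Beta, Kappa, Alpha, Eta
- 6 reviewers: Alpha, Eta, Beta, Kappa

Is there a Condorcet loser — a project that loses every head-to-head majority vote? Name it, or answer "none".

Pairwise majorities:
Beta vs Kappa: Beta is ranked higher on 5+6 = 11 ballots, Kappa on 10. Beta wins 11–10.
Beta vs Alpha: 10 to 11, Alpha.
Beta vs Eta: Beta is ranked higher on 5+5 = 10 ballots, Eta on 11. Eta wins 11–10.
Kappa vs Alpha: Kappa preferred on 5+5+5 = 15 ballots; Kappa wins 15–6.
Kappa vs Eta: Kappa preferred on 5+5+5 = 15 ballots; Kappa wins 15–6.
Alpha–Eta: Alpha 11–10.
Each project has at least one pairwise win (Beta beats Kappa; Kappa beats Alpha; Alpha beats Beta; Eta beats Beta) — no Condorcet loser.

none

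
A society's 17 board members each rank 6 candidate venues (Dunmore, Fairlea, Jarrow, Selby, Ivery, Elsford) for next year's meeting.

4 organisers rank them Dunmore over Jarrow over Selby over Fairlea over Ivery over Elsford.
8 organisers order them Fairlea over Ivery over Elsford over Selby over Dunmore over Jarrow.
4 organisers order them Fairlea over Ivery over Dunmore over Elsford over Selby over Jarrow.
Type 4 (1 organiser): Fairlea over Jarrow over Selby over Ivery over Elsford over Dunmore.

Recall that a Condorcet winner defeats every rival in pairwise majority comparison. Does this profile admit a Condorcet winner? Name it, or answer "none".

Fairlea

Pairwise majorities:
Dunmore vs Fairlea: Dunmore is ranked higher on 4 ballots, Fairlea on 13. Fairlea wins 13–4.
Dunmore vs Jarrow: 4+8+4 = 16 for Dunmore, 1 for Jarrow — Dunmore by 16–1.
Dunmore vs Selby: 8 to 9, Selby.
Dunmore vs Ivery: Dunmore is ranked higher on 4 ballots, Ivery on 13. Ivery wins 13–4.
Dunmore vs Elsford: 4+4 = 8 for Dunmore, 9 for Elsford — Elsford by 9–8.
Fairlea vs Jarrow: 13 to 4, Fairlea.
Fairlea vs Selby: 8+4+1 = 13 for Fairlea, 4 for Selby — Fairlea by 13–4.
Fairlea vs Ivery: 4+8+4+1 = 17 for Fairlea, 0 for Ivery — Fairlea by 17–0.
Fairlea vs Elsford: Fairlea preferred on 4+8+4+1 = 17 ballots; Fairlea wins 17–0.
Jarrow vs Selby: 5 to 12, Selby.
Jarrow vs Ivery: Jarrow preferred on 4+1 = 5 ballots; Ivery wins 12–5.
Jarrow vs Elsford: 4+1 = 5 for Jarrow, 12 for Elsford — Elsford by 12–5.
Selby vs Ivery: 5 to 12, Ivery.
Selby vs Elsford: 5 to 12, Elsford.
Ivery vs Elsford: Ivery is ranked higher on 4+8+4+1 = 17 ballots, Elsford on 0. Ivery wins 17–0.
Fairlea beats each of Dunmore, Jarrow, Selby, Ivery, Elsford — Fairlea is the Condorcet winner.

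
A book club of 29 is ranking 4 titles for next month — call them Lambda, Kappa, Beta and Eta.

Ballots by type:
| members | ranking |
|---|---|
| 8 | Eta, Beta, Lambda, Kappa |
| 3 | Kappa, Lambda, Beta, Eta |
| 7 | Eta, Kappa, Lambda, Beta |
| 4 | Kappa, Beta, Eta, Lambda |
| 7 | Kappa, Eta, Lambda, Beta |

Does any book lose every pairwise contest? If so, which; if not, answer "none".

Beta

Pairwise majorities:
Lambda vs Kappa: Kappa wins 21–8.
Lambda vs Beta: Lambda preferred on 3+7+7 = 17 ballots; Lambda wins 17–12.
Lambda vs Eta: Eta, 26–3.
Kappa vs Beta: Kappa wins 21–8.
Kappa vs Eta: 3+4+7 = 14 for Kappa, 15 for Eta — Eta by 15–14.
Beta vs Eta: 7 to 22, Eta.
Only Beta has no wins; Beta is the Condorcet loser.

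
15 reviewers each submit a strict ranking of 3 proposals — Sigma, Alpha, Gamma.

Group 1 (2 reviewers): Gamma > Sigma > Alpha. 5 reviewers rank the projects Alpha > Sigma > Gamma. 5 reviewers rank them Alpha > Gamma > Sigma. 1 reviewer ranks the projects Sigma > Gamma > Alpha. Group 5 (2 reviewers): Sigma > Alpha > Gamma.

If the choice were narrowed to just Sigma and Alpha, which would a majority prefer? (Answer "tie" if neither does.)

Alpha

Ballots ranking Sigma above Alpha: 2 + 1 + 2 = 5.
Ballots ranking Alpha above Sigma: 15 − 5 = 10.
Alpha wins the head-to-head 10–5.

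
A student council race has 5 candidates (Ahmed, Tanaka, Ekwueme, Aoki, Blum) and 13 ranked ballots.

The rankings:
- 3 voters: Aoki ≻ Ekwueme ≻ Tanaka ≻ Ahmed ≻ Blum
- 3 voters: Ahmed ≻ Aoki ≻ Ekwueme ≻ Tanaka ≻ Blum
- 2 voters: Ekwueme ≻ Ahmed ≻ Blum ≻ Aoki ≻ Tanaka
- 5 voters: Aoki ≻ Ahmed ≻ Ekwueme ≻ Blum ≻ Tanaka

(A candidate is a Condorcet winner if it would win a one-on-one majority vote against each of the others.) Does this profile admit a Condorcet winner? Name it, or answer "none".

Aoki

Check each pair by majority over 13 ballots:
Ahmed vs Tanaka: Ahmed, 10–3.
Ahmed–Ekwueme: Ahmed 8–5.
Ahmed vs Aoki: Aoki, 8–5.
Ahmed vs Blum: Ahmed, 13–0.
Tanaka vs Ekwueme: Ekwueme wins 13–0.
Tanaka vs Aoki: Aoki, 13–0.
Tanaka vs Blum: Blum, 7–6.
Ekwueme–Aoki: Aoki 11–2.
Ekwueme vs Blum: Ekwueme, 13–0.
Aoki–Blum: Aoki 11–2.
Aoki wins every pairwise contest, so Aoki is the Condorcet winner.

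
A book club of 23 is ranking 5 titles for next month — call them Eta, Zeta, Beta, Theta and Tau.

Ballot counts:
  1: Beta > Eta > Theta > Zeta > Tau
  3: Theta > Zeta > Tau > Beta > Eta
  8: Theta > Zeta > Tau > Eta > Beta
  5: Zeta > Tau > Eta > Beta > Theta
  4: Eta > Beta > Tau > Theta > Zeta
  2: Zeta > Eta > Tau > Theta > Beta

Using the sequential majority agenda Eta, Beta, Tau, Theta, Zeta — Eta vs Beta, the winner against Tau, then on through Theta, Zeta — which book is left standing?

Theta

Round 1: Eta vs Beta — 19–4, Eta advances.
Round 2: Eta vs Tau — 7–16, Tau advances.
Round 3: Tau vs Theta — 11–12, Theta advances.
Round 4: Theta vs Zeta — 16–7, Theta advances.
The agenda winner is Theta.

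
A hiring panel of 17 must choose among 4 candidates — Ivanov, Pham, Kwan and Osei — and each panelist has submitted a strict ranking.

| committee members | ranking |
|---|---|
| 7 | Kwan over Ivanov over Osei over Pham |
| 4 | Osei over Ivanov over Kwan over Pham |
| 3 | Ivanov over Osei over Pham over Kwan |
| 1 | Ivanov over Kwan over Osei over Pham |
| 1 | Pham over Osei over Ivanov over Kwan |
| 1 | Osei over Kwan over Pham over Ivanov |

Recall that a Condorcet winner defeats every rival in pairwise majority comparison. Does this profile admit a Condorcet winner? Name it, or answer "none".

Ivanov

Pairwise majorities:
Ivanov vs Pham: Ivanov, 15–2.
Ivanov–Kwan: Ivanov 9–8.
Ivanov–Osei: Ivanov 11–6.
Pham vs Kwan: Kwan wins 13–4.
Pham vs Osei: Osei, 16–1.
Kwan vs Osei: Osei wins 9–8.
Ivanov defeats every rival head-to-head and is the Condorcet winner.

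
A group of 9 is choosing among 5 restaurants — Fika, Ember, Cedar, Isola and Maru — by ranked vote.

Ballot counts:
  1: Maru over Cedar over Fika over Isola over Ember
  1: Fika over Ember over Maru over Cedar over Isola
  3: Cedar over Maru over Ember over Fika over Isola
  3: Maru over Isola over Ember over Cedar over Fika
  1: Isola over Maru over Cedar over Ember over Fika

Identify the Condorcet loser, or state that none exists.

Pairwise majorities:
Fika vs Ember: Ember wins 7–2.
Fika–Cedar: Cedar 8–1.
Fika vs Isola: Fika is ranked higher on 1+1+3 = 5 ballots, Isola on 4. Fika wins 5–4.
Fika vs Maru: 1 for Fika, 8 for Maru — Maru by 8–1.
Ember vs Cedar: Cedar wins 5–4.
Ember–Isola: Isola 5–4.
Ember vs Maru: 1 to 8, Maru.
Cedar vs Isola: Cedar, 5–4.
Cedar vs Maru: 3 for Cedar, 6 for Maru — Maru by 6–3.
Isola vs Maru: Maru wins 8–1.
Each restaurant has at least one pairwise win (Fika beats Isola; Ember beats Fika; Cedar beats Fika; Isola beats Ember; Maru beats Fika) — no Condorcet loser.

none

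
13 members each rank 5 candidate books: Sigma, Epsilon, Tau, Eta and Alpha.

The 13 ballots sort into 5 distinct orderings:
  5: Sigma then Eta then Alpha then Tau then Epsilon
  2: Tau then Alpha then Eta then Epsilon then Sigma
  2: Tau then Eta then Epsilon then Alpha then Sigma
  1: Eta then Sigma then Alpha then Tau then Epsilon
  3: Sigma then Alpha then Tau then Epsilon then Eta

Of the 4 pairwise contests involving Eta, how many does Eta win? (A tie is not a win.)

Eta against each rival (13 members):
Eta vs Sigma: 2+2+1 = 5 for Eta, 8 for Sigma — Sigma by 8–5.
Eta–Epsilon: Eta 10–3.
Eta vs Tau: Tau, 7–6.
Eta vs Alpha: 8 to 5, Eta.
Eta beats Epsilon, Alpha; loses to Sigma, Tau — 2 pairwise wins.

2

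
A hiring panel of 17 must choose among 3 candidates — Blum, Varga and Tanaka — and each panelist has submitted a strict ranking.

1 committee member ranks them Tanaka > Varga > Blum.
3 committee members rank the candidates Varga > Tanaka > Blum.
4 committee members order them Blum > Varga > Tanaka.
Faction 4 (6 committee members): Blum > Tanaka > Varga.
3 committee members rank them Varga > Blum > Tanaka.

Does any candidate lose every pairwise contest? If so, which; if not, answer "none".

Pairwise majorities:
Blum vs Varga: Blum, 10–7.
Blum vs Tanaka: Blum preferred on 4+6+3 = 13 ballots; Blum wins 13–4.
Varga vs Tanaka: Varga preferred on 3+4+3 = 10 ballots; Varga wins 10–7.
Tanaka is beaten in every head-to-head and is the Condorcet loser.

Tanaka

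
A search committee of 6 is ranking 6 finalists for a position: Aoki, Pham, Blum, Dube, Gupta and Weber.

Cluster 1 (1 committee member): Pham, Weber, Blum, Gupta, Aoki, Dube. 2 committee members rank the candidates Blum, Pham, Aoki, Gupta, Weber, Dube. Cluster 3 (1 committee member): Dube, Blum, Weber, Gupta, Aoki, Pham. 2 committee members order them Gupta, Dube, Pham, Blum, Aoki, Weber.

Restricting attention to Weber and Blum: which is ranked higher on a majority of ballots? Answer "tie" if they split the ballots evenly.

Ballots ranking Weber above Blum: 1.
Ballots ranking Blum above Weber: 6 − 1 = 5.
Blum wins the head-to-head 5–1.

Blum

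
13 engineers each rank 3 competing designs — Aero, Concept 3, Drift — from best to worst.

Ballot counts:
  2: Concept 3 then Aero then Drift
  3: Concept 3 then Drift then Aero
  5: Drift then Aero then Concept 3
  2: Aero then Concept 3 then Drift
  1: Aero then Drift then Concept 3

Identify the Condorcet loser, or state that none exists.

none

Head-to-head results (13 engineers):
Aero vs Concept 3: Aero is ranked higher on 5+2+1 = 8 ballots, Concept 3 on 5. Aero wins 8–5.
Aero vs Drift: 2+2+1 = 5 for Aero, 8 for Drift — Drift by 8–5.
Concept 3 vs Drift: 7 to 6, Concept 3.
Each design has at least one pairwise win (Aero beats Concept 3; Concept 3 beats Drift; Drift beats Aero) — no Condorcet loser.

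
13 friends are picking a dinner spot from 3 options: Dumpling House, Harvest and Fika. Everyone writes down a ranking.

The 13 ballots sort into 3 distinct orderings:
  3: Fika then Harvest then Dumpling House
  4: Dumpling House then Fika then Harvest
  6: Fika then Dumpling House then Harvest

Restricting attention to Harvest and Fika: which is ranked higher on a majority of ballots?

Fika

No ballot ranks Harvest above Fika: 0.
Ballots ranking Fika above Harvest: 13 − 0 = 13.
Fika wins the head-to-head 13–0.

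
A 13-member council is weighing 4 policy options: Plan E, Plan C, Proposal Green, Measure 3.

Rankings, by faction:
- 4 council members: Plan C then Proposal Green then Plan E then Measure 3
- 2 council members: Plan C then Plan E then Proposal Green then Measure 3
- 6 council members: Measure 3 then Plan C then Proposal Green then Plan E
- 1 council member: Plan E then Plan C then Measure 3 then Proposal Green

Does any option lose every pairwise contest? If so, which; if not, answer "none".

Head-to-head results (13 council members):
Plan E vs Plan C: Plan C, 12–1.
Plan E vs Proposal Green: Plan E is ranked higher on 2+1 = 3 ballots, Proposal Green on 10. Proposal Green wins 10–3.
Plan E vs Measure 3: Plan E preferred on 4+2+1 = 7 ballots; Plan E wins 7–6.
Plan C vs Proposal Green: Plan C preferred on 4+2+6+1 = 13 ballots; Plan C wins 13–0.
Plan C vs Measure 3: 4+2+1 = 7 for Plan C, 6 for Measure 3 — Plan C by 7–6.
Proposal Green vs Measure 3: Measure 3, 7–6.
No option is winless: Plan E beats Measure 3; Plan C beats Plan E; Proposal Green beats Plan E; Measure 3 beats Proposal Green. There is no Condorcet loser.

none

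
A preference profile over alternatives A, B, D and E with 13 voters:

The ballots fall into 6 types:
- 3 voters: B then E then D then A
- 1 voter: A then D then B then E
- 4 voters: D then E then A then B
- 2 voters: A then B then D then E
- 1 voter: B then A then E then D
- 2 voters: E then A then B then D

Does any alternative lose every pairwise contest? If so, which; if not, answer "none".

Head-to-head results (13 voters):
A–B: A 9–4.
A vs D: D, 7–6.
A vs E: 4 to 9, E.
B vs D: B is ranked higher on 3+2+1+2 = 8 ballots, D on 5. B wins 8–5.
B vs E: 3+1+2+1 = 7 for B, 6 for E — B by 7–6.
D vs E: D is ranked higher on 1+4+2 = 7 ballots, E on 6. D wins 7–6.
Each alternative has at least one pairwise win (A beats B; B beats D; D beats A; E beats A) — no Condorcet loser.

none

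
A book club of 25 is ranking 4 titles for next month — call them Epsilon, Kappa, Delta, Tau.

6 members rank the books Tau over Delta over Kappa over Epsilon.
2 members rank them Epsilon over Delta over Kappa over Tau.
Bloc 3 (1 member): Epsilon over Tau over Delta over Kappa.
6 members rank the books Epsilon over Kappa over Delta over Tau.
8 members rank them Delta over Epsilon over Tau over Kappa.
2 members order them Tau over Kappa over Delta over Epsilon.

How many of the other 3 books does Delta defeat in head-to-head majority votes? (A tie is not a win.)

Delta against each rival (25 members):
Delta vs Epsilon: Delta, 16–9.
Delta vs Kappa: Delta wins 17–8.
Delta–Tau: Delta 16–9.
Delta beats Epsilon, Kappa, Tau — 3 pairwise wins.

3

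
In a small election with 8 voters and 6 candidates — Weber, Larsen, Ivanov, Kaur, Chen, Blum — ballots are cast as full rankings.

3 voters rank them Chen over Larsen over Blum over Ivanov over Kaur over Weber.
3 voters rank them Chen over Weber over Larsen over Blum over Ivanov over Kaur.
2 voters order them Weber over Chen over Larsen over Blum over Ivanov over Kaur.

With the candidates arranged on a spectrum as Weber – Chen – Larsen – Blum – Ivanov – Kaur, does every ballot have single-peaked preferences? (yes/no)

yes

Axis positions: Weber=1, Chen=2, Larsen=3, Blum=4, Ivanov=5, Kaur=6.
Type 1 (peak Chen at position 2): ranking walks positions 2-3-4-5-6-1, expanding outward from the peak — single-peaked.
Type 2 (peak Chen at position 2): ranking walks positions 2-1-3-4-5-6, expanding outward from the peak — single-peaked.
Type 3 (peak Weber at position 1): ranking walks positions 1-2-3-4-5-6, expanding outward from the peak — single-peaked.
Every ranking is single-peaked on this axis.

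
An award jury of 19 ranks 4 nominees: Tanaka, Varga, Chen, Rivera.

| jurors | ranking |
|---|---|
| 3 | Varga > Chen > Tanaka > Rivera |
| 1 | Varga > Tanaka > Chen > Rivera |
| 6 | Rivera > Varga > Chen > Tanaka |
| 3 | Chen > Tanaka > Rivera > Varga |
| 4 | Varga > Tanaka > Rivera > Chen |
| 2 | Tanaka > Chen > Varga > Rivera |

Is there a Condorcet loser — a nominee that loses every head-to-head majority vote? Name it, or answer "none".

Pairwise majorities:
Tanaka vs Varga: Varga wins 14–5.
Tanaka–Chen: Chen 12–7.
Tanaka vs Rivera: Tanaka wins 13–6.
Varga vs Chen: Varga preferred on 3+1+6+4 = 14 ballots; Varga wins 14–5.
Varga vs Rivera: Varga preferred on 3+1+4+2 = 10 ballots; Varga wins 10–9.
Chen vs Rivera: 3+1+3+2 = 9 for Chen, 10 for Rivera — Rivera by 10–9.
Each nominee has at least one pairwise win (Tanaka beats Rivera; Varga beats Tanaka; Chen beats Tanaka; Rivera beats Chen) — no Condorcet loser.

none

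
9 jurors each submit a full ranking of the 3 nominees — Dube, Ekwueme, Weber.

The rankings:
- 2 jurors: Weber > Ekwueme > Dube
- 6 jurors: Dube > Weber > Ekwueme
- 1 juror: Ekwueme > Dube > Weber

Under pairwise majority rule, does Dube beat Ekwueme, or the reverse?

Ballots ranking Dube above Ekwueme: 6.
Ballots ranking Ekwueme above Dube: 9 − 6 = 3.
Dube wins the head-to-head 6–3.

Dube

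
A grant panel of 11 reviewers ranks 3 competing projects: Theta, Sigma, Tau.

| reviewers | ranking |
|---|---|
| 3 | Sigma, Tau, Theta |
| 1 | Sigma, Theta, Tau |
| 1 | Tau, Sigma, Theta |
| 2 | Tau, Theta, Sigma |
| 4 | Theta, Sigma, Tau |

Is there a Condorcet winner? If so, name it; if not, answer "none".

none

Pairwise majorities:
Theta–Sigma: Theta 6–5.
Theta vs Tau: Tau wins 6–5.
Sigma vs Tau: Sigma wins 8–3.
Each project drops at least one matchup (Theta loses to Tau; Sigma loses to Theta; Tau loses to Sigma); the cycle Theta → Sigma → Tau → Theta rules out a Condorcet winner.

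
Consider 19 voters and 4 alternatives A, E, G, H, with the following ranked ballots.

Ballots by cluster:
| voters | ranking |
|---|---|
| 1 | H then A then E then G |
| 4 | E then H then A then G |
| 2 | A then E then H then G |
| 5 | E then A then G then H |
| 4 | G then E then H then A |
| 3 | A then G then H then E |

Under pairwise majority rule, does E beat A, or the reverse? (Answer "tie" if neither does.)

E

Ballots ranking E above A: 4 + 5 + 4 = 13.
Ballots ranking A above E: 19 − 13 = 6.
E wins the head-to-head 13–6.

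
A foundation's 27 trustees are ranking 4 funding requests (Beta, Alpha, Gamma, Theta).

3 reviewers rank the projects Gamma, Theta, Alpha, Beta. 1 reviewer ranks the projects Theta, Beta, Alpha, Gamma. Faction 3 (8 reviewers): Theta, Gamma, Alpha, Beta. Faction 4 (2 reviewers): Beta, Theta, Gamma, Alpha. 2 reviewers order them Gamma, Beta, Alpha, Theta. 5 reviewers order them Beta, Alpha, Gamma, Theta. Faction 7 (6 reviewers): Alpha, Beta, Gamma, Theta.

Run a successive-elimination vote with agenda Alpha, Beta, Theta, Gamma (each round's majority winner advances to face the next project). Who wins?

Gamma

Round 1: Alpha vs Beta — 17–10, Alpha advances.
Round 2: Alpha vs Theta — 13–14, Theta advances.
Round 3: Theta vs Gamma — 11–16, Gamma advances.
The agenda winner is Gamma.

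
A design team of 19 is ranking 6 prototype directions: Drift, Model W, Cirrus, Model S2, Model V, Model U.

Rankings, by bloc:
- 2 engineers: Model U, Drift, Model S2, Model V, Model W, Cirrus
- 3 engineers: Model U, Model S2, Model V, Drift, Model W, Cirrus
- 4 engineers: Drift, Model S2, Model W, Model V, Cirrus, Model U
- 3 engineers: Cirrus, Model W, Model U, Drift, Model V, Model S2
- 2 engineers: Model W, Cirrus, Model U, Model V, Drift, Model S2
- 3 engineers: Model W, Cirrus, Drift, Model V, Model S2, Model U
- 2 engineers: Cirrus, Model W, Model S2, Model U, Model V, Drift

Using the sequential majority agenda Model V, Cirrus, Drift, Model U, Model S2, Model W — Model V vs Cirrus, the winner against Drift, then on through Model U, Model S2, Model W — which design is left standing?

Round 1: Model V vs Cirrus — 9–10, Cirrus advances.
Round 2: Cirrus vs Drift — 10–9, Cirrus advances.
Round 3: Cirrus vs Model U — 14–5, Cirrus advances.
Round 4: Cirrus vs Model S2 — 10–9, Cirrus advances.
Round 5: Cirrus vs Model W — 5–14, Model W advances.
The agenda winner is Model W.

Model W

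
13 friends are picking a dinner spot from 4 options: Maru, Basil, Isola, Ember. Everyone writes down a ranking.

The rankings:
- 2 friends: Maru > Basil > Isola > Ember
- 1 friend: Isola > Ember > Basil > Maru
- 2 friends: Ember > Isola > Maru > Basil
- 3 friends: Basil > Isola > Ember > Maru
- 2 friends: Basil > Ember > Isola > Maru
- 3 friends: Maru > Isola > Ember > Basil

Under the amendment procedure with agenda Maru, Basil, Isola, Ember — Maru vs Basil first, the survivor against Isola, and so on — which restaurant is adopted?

Isola

Round 1: Maru vs Basil — 7–6, Maru advances.
Round 2: Maru vs Isola — 5–8, Isola advances.
Round 3: Isola vs Ember — 9–4, Isola advances.
Isola survives the agenda.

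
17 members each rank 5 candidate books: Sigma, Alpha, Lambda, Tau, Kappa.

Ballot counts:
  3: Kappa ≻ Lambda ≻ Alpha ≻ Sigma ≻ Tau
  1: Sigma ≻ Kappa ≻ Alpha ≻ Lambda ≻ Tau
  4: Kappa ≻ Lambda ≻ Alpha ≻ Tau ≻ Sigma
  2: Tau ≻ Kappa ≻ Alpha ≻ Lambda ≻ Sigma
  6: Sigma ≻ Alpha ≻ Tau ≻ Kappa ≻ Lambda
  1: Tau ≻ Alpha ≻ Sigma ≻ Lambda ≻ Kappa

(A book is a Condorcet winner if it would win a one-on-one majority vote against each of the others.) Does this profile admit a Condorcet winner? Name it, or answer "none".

none

Head-to-head results (17 members):
Sigma vs Alpha: 7 to 10, Alpha.
Sigma vs Lambda: Lambda, 9–8.
Sigma vs Tau: Sigma preferred on 3+1+6 = 10 ballots; Sigma wins 10–7.
Sigma–Kappa: Kappa 9–8.
Alpha–Lambda: Alpha 10–7.
Alpha vs Tau: Alpha is ranked higher on 3+1+4+6 = 14 ballots, Tau on 3. Alpha wins 14–3.
Alpha vs Kappa: 7 to 10, Kappa.
Lambda vs Tau: Tau wins 9–8.
Lambda vs Kappa: Kappa, 16–1.
Tau vs Kappa: 2+6+1 = 9 for Tau, 8 for Kappa — Tau by 9–8.
No book is unbeaten: Sigma loses to Alpha; Alpha loses to Kappa; Lambda loses to Alpha; Tau loses to Sigma; Kappa loses to Tau. In particular Sigma → Tau → Lambda → Sigma is a majority cycle — no Condorcet winner exists.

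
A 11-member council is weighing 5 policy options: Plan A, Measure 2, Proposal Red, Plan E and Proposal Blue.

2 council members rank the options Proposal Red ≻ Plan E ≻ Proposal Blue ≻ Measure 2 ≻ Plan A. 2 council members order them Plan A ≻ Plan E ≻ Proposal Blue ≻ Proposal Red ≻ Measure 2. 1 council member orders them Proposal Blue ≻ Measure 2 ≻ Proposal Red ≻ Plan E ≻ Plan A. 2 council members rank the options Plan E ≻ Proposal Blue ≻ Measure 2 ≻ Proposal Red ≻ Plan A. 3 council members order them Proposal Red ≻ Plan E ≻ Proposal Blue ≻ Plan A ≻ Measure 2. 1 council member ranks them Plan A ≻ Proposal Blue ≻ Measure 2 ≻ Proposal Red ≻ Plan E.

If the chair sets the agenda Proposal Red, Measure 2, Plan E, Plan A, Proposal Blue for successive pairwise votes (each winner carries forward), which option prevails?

Proposal Blue

Round 1: Proposal Red vs Measure 2 — 7–4, Proposal Red advances.
Round 2: Proposal Red vs Plan E — 7–4, Proposal Red advances.
Round 3: Proposal Red vs Plan A — 8–3, Proposal Red advances.
Round 4: Proposal Red vs Proposal Blue — 5–6, Proposal Blue advances.
The agenda winner is Proposal Blue.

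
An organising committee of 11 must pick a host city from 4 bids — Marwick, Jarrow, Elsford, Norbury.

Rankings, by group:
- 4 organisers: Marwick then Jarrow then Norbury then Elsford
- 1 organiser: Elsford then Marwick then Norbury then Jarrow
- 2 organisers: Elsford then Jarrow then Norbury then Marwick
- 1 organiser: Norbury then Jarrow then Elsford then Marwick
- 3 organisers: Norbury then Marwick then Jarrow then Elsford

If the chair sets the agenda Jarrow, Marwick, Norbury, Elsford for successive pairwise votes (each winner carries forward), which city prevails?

Norbury

Round 1: Jarrow vs Marwick — 3–8, Marwick advances.
Round 2: Marwick vs Norbury — 5–6, Norbury advances.
Round 3: Norbury vs Elsford — 8–3, Norbury advances.
The agenda winner is Norbury.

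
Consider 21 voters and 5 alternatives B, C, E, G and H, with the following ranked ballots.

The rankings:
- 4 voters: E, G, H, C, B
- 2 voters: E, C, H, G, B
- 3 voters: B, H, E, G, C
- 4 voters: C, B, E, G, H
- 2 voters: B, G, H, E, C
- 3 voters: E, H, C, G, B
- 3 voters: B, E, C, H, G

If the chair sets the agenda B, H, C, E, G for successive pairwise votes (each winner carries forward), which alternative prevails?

Round 1: B vs H — 12–9, B advances.
Round 2: B vs C — 8–13, C advances.
Round 3: C vs E — 4–17, E advances.
Round 4: E vs G — 19–2, E advances.
The agenda winner is E.

E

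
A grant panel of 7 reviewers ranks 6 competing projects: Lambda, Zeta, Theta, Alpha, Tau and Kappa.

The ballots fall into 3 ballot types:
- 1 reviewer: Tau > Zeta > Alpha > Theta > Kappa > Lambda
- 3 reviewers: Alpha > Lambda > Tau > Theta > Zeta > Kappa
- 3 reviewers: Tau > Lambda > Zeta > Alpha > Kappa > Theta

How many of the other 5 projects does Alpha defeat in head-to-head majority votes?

3

Alpha against each rival (7 reviewers):
Alpha vs Lambda: Alpha preferred on 1+3 = 4 ballots; Alpha wins 4–3.
Alpha vs Zeta: 3 to 4, Zeta.
Alpha–Theta: Alpha 7–0.
Alpha–Tau: Tau 4–3.
Alpha–Kappa: Alpha 7–0.
Alpha beats Lambda, Theta, Kappa; loses to Zeta, Tau — 3 pairwise wins.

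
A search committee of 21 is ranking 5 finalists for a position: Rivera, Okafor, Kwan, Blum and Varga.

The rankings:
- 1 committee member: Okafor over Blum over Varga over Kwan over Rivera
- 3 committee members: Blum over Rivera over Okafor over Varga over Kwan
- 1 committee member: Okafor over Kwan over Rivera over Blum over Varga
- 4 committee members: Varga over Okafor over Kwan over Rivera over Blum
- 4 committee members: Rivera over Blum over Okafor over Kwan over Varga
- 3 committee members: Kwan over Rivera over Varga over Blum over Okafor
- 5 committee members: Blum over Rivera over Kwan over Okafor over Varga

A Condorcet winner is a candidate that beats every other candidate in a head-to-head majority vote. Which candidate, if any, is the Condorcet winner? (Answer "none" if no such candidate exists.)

Rivera

Pairwise majorities:
Rivera vs Okafor: 3+4+3+5 = 15 for Rivera, 6 for Okafor — Rivera by 15–6.
Rivera vs Kwan: Rivera is ranked higher on 3+4+5 = 12 ballots, Kwan on 9. Rivera wins 12–9.
Rivera vs Blum: Rivera is ranked higher on 1+4+4+3 = 12 ballots, Blum on 9. Rivera wins 12–9.
Rivera vs Varga: Rivera is ranked higher on 3+1+4+3+5 = 16 ballots, Varga on 5. Rivera wins 16–5.
Okafor vs Kwan: Okafor is ranked higher on 1+3+1+4+4 = 13 ballots, Kwan on 8. Okafor wins 13–8.
Okafor vs Blum: Okafor preferred on 1+1+4 = 6 ballots; Blum wins 15–6.
Okafor vs Varga: Okafor preferred on 1+3+1+4+5 = 14 ballots; Okafor wins 14–7.
Kwan vs Blum: 1+4+3 = 8 for Kwan, 13 for Blum — Blum by 13–8.
Kwan vs Varga: Kwan preferred on 1+4+3+5 = 13 ballots; Kwan wins 13–8.
Blum vs Varga: 14 to 7, Blum.
Rivera wins every pairwise contest, so Rivera is the Condorcet winner.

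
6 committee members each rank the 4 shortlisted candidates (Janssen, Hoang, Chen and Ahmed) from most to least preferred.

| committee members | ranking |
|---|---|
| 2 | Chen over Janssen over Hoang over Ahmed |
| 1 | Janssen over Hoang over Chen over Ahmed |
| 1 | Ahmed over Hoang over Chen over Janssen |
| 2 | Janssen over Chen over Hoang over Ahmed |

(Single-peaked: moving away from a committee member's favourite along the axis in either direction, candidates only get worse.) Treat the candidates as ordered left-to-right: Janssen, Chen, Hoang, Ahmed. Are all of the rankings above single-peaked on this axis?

Axis positions: Janssen=1, Chen=2, Hoang=3, Ahmed=4.
Bloc 1 (peak Chen at position 2): ranking walks positions 2-1-3-4, expanding outward from the peak — single-peaked.
Bloc 2: ranking walks positions 1-3-2-4; Hoang is ranked above Chen even though Chen lies between Hoang and the peak Janssen on the axis — preferences dip and rise again. Not single-peaked.
Bloc 3 (peak Ahmed at position 4): ranking walks positions 4-3-2-1, expanding outward from the peak — single-peaked.
Bloc 4 (peak Janssen at position 1): ranking walks positions 1-2-3-4, expanding outward from the peak — single-peaked.
Bloc 2 violates single-peakedness, so the profile is not single-peaked on this axis.

no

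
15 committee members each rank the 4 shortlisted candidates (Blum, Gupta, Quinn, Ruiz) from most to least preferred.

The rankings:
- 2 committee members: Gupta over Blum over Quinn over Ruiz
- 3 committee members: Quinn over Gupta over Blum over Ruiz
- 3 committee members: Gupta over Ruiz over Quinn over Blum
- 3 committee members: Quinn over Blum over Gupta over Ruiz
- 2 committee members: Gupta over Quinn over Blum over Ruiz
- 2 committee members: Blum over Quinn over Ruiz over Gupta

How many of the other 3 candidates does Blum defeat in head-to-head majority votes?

1

Blum against each rival (15 committee members):
Blum vs Gupta: 5 to 10, Gupta.
Blum–Quinn: Quinn 11–4.
Blum vs Ruiz: 2+3+3+2+2 = 12 for Blum, 3 for Ruiz — Blum by 12–3.
Blum beats Ruiz; loses to Gupta, Quinn — 1 pairwise win.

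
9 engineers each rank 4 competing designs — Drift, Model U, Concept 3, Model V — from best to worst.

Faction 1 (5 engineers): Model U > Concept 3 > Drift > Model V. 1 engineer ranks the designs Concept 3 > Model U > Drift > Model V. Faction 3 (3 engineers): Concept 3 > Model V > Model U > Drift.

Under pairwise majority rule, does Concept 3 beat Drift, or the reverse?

Concept 3

Ballots ranking Concept 3 above Drift: 5 + 1 + 3 = 9.
Ballots ranking Drift above Concept 3: 9 − 9 = 0.
Concept 3 wins the head-to-head 9–0.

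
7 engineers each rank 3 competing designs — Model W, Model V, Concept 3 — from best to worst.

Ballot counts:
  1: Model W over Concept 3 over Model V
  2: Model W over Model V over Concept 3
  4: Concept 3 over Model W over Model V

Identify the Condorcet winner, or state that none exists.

Check each pair by majority over 7 ballots:
Model W vs Model V: Model W is ranked higher on 1+2+4 = 7 ballots, Model V on 0. Model W wins 7–0.
Model W vs Concept 3: Model W is ranked higher on 1+2 = 3 ballots, Concept 3 on 4. Concept 3 wins 4–3.
Model V vs Concept 3: Concept 3, 5–2.
Concept 3 wins every pairwise contest, so Concept 3 is the Condorcet winner.

Concept 3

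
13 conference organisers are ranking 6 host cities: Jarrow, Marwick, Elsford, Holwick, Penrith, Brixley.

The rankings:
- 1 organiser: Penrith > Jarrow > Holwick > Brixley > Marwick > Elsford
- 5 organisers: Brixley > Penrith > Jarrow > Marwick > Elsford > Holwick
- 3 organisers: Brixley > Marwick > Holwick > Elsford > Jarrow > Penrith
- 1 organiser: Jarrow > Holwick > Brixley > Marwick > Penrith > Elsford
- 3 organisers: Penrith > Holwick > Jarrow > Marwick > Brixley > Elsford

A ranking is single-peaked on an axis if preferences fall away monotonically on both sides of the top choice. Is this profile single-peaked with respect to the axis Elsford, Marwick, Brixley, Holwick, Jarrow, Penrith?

Axis positions: Elsford=1, Marwick=2, Brixley=3, Holwick=4, Jarrow=5, Penrith=6.
Cluster 1 (peak Penrith at position 6): ranking walks positions 6-5-4-3-2-1, expanding outward from the peak — single-peaked.
Cluster 2: ranking walks positions 3-6-5-2-1-4; Penrith is ranked above Holwick even though Holwick lies between Penrith and the peak Brixley on the axis — preferences dip and rise again. Not single-peaked.
Cluster 3 (peak Brixley at position 3): ranking walks positions 3-2-4-1-5-6, expanding outward from the peak — single-peaked.
Cluster 4 (peak Jarrow at position 5): ranking walks positions 5-4-3-2-6-1, expanding outward from the peak — single-peaked.
Cluster 5: ranking walks positions 6-4-5-2-3-1; Holwick is ranked above Jarrow even though Jarrow lies between Holwick and the peak Penrith on the axis — preferences dip and rise again. Not single-peaked.
Cluster 2 violates single-peakedness, so the profile is not single-peaked on this axis.

no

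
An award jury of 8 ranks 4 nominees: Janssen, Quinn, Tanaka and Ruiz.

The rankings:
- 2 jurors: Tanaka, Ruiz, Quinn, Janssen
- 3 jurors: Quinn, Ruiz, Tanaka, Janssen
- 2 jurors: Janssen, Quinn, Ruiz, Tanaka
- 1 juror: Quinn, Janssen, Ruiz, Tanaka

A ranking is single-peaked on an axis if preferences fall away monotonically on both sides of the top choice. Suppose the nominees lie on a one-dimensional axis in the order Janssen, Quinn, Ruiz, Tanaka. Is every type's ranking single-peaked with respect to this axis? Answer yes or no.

Axis positions: Janssen=1, Quinn=2, Ruiz=3, Tanaka=4.
Type 1 (peak Tanaka at position 4): ranking walks positions 4-3-2-1, expanding outward from the peak — single-peaked.
Type 2 (peak Quinn at position 2): ranking walks positions 2-3-4-1, expanding outward from the peak — single-peaked.
Type 3 (peak Janssen at position 1): ranking walks positions 1-2-3-4, expanding outward from the peak — single-peaked.
Type 4 (peak Quinn at position 2): ranking walks positions 2-1-3-4, expanding outward from the peak — single-peaked.
Every ranking is single-peaked on this axis.

yes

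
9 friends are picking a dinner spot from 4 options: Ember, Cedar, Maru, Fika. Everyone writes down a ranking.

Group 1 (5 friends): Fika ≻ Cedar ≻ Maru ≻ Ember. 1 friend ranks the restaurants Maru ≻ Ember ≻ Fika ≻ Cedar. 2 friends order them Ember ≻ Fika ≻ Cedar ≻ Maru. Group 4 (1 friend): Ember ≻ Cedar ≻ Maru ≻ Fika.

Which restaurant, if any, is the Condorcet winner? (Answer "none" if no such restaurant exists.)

Fika

Pairwise majorities:
Ember vs Cedar: Cedar, 5–4.
Ember vs Maru: Maru, 6–3.
Ember vs Fika: 4 to 5, Fika.
Cedar vs Maru: Cedar, 8–1.
Cedar vs Fika: Cedar preferred on 1 ballot; Fika wins 8–1.
Maru vs Fika: Maru preferred on 1+1 = 2 ballots; Fika wins 7–2.
Fika defeats every rival head-to-head and is the Condorcet winner.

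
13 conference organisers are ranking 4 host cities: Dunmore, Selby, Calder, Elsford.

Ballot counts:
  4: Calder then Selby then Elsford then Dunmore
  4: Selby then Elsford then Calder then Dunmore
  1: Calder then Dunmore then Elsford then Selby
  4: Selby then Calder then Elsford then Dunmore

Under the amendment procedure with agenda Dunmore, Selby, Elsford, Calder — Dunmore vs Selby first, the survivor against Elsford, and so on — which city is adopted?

Selby

Round 1: Dunmore vs Selby — 1–12, Selby advances.
Round 2: Selby vs Elsford — 12–1, Selby advances.
Round 3: Selby vs Calder — 8–5, Selby advances.
The agenda winner is Selby.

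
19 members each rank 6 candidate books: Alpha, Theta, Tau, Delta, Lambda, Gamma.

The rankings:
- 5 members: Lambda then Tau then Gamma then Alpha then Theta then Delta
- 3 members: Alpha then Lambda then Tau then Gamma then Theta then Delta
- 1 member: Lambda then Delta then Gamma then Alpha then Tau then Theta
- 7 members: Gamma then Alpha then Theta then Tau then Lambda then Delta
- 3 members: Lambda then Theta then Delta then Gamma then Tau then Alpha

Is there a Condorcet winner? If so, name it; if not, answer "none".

Check each pair by majority over 19 ballots:
Alpha–Theta: Alpha 16–3.
Alpha vs Tau: Alpha preferred on 3+1+7 = 11 ballots; Alpha wins 11–8.
Alpha–Delta: Alpha 15–4.
Alpha–Lambda: Alpha 10–9.
Alpha vs Gamma: Gamma, 16–3.
Theta–Tau: Theta 10–9.
Theta vs Delta: Theta, 18–1.
Theta vs Lambda: Theta preferred on 7 ballots; Lambda wins 12–7.
Theta vs Gamma: Gamma, 16–3.
Tau vs Delta: Tau is ranked higher on 5+3+7 = 15 ballots, Delta on 4. Tau wins 15–4.
Tau vs Lambda: Tau preferred on 7 ballots; Lambda wins 12–7.
Tau vs Gamma: 8 to 11, Gamma.
Delta vs Lambda: 0 for Delta, 19 for Lambda — Lambda by 19–0.
Delta vs Gamma: Delta is ranked higher on 1+3 = 4 ballots, Gamma on 15. Gamma wins 15–4.
Lambda vs Gamma: Lambda wins 12–7.
No book is unbeaten: Alpha loses to Gamma; Theta loses to Alpha; Tau loses to Alpha; Delta loses to Alpha; Lambda loses to Alpha; Gamma loses to Lambda. In particular Alpha beats Lambda beats Gamma beats Alpha is a majority cycle — no Condorcet winner exists.

none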